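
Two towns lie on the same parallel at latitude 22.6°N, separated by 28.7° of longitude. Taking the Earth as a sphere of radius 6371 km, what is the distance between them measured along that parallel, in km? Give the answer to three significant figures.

Arc length along a parallel = R cos φ · Δλ (with Δλ in radians).
= 6371 × cos 22.6° × (28.7° × π/180) = 6371 × 0.9232 × 0.5009 ≈ 2950 km.

2950 km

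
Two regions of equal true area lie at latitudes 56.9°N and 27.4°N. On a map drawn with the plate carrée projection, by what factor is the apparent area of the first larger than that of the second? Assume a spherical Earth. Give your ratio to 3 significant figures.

For the equirectangular projection with φ₀ = 0 (plate carrée), h = 1 along meridians and k = sec φ along parallels.
Areal scale at 56.9°: h·k = 1.000 × 1.831 = 1.831.
Areal scale at 27.4°: h·k = 1.000 × 1.126 = 1.126.
Ratio = 1.831/1.126 ≈ 1.63.

1.63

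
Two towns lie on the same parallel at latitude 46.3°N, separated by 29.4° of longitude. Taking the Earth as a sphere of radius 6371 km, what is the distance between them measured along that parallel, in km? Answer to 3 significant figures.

Arc length along a parallel = R cos φ · Δλ (with Δλ in radians).
= 6371 × cos 46.3° × (29.4° × π/180) = 6371 × 0.6909 × 0.5131 ≈ 2260 km.

2260 km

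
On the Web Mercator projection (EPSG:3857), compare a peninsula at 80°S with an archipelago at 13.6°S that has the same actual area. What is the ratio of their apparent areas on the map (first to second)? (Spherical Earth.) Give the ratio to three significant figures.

31.3

Mercator areal scale is sec²φ.
At 80°: sec²(80°) = 1/0.1736² = 33.16.
At 13.6°: sec²(13.6°) = 1/0.9720² = 1.059.
Ratio = 33.16/1.059 = cos²(13.6°)/cos²(80°) ≈ 31.3.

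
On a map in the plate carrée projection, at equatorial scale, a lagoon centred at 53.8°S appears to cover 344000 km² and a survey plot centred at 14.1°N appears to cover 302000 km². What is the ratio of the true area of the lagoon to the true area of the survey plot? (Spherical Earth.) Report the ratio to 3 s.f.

0.694

Plate carrée has h = 1 and k = sec φ, giving areal scale sec φ; true area = (apparent area) · cos φ.
True area of lagoon: 344000 × cos(53.8°) = 344000 × 0.5906 = 203200 km².
True area of survey plot: 302000 × cos(14.1°) = 302000 × 0.9699 = 292900 km².
Ratio = 203200 / 292900 ≈ 0.694.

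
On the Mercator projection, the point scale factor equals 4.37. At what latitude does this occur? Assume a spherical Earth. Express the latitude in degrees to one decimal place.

76.8°

Mercator scale is k = sec φ = 1/cos φ.
1/cos φ = 4.37  ⇒  cos φ = 0.2288  ⇒  φ = arccos(0.2288) ≈ 76.8°.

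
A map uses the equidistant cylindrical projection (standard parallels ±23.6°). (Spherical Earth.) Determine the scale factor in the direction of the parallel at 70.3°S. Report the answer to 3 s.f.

With standard parallel φ₀ = 23.6°, the equirectangular projection gives x = Rλ cos φ₀, y = Rφ, so h = 1 and k = cos 23.6° / cos φ.
k = cos 23.6° / cos 70.3° = 0.9164/0.3371 = 2.718.

2.72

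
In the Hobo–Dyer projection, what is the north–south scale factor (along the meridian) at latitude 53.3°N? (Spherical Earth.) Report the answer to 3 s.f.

Hobo–Dyer is a cylindrical equal-area projection with standard parallels at ±37.5°. A cylindrical equal-area projection with standard parallel φ₀ has meridian scale h = cos φ / cos φ₀ and parallel scale k = cos φ₀ / cos φ (so areas are preserved, h·k = 1).
h = cos 53.3° / cos 37.5° = 0.5976/0.7934 = 0.7533.

0.753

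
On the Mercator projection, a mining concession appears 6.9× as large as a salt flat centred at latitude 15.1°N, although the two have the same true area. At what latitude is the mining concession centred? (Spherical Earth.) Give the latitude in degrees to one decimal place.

For equal true areas on Mercator, apparent areas scale as sec²φ, so the ratio is cos²φ₂ / cos²φ₁.
cos²φ₂ / cos²φ₁ = 6.9  ⇒  cos φ₁ = cos 15.1° / √6.9 = 0.9655/2.627 = 0.3675.
φ₁ = arccos(0.3675) ≈ 68.4°.

68.4°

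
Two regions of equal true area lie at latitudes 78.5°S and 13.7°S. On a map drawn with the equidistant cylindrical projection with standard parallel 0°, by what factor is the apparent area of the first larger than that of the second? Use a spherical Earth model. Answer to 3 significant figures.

4.87

In the plate carrée (x = Rλ, y = Rφ), meridians are true-scale (h = 1) and parallels are stretched by k = sec φ.
Areal scale at 78.5°: h·k = 1.000 × 5.016 = 5.016.
Areal scale at 13.7°: h·k = 1.000 × 1.029 = 1.029.
Ratio = 5.016/1.029 ≈ 4.87.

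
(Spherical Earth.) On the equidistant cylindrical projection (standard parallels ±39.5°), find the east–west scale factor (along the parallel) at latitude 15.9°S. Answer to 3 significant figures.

In the equirectangular projection with standard parallel φ₀ = 39.5° (x = Rλ cos φ₀, y = Rφ), meridians are true-scale (h = 1) and the parallel scale is k = cos φ₀ / cos φ.
k = cos 39.5° / cos 15.9° = 0.7716/0.9617 = 0.8023.

0.802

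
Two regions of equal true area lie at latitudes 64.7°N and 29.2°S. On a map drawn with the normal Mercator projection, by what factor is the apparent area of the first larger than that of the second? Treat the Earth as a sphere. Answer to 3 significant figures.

4.17

On Mercator, area is exaggerated by sec²φ = 1/cos²φ.
At 64.7°: sec²(64.7°) = 1/0.4274² = 5.475.
At 29.2°: sec²(29.2°) = 1/0.8729² = 1.312.
Ratio = 5.475/1.312 = cos²(29.2°)/cos²(64.7°) ≈ 4.17.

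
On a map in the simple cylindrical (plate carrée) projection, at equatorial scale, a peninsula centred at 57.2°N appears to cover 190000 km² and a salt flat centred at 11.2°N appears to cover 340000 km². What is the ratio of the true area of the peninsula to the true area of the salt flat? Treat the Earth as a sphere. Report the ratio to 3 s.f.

Plate carrée has h = 1 and k = sec φ, giving areal scale sec φ; true area = (apparent area) · cos φ.
True area of peninsula: 190000 × cos(57.2°) = 190000 × 0.5417 = 102900 km².
True area of salt flat: 340000 × cos(11.2°) = 340000 × 0.9810 = 333500 km².
Ratio = 102900 / 333500 ≈ 0.309.

0.309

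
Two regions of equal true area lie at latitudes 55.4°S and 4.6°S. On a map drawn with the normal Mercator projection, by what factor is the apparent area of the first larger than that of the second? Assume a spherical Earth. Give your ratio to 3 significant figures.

3.08

Mercator is conformal with k = sec φ, so areal scale = k² = sec²φ.
At 55.4°: sec²(55.4°) = 1/0.5678² = 3.101.
At 4.6°: sec²(4.6°) = 1/0.9968² = 1.006.
Ratio = 3.101/1.006 = cos²(4.6°)/cos²(55.4°) ≈ 3.08.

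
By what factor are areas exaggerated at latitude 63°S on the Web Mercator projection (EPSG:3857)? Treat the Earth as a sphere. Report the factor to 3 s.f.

4.85

For Mercator, h = k = sec φ (a conformal cylindrical projection has a single point scale, 1/cos φ).
Areal scale = k² = sec²φ = 1/cos²(63°) = 1/0.4540² = 4.852.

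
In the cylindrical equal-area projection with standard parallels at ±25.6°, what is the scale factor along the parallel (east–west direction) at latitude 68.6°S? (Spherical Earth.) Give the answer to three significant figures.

Cylindrical equal-area (φ₀ = 25.6°): h = cos φ / cos 25.6° along meridians, k = cos 25.6° / cos φ along parallels; h·k = 1.
k = cos 25.6° / cos 68.6° = 0.9018/0.3649 = 2.472.

2.47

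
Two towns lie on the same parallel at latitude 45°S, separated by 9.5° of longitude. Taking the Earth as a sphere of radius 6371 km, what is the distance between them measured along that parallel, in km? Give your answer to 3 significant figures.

Arc length along a parallel = R cos φ · Δλ (with Δλ in radians).
= 6371 × cos 45° × (9.5° × π/180) = 6371 × 0.7071 × 0.1658 ≈ 747 km.

747 km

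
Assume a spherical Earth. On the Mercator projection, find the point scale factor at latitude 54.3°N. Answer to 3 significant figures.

Mercator is conformal, so the point scale is isotropic: h = k = sec φ = 1/cos φ.
k = 1/cos 54.3° = 1/0.5835 = 1.714.

1.71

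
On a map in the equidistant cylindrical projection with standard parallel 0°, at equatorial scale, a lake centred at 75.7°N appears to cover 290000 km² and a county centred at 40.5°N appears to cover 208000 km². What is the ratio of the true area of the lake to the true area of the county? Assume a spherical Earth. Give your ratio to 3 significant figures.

0.453

Plate carrée has h = 1 and k = sec φ, giving areal scale sec φ; true area = (apparent area) · cos φ.
True area of lake: 290000 × cos(75.7°) = 290000 × 0.2470 = 71630 km².
True area of county: 208000 × cos(40.5°) = 208000 × 0.7604 = 158200 km².
Ratio = 71630 / 158200 ≈ 0.453.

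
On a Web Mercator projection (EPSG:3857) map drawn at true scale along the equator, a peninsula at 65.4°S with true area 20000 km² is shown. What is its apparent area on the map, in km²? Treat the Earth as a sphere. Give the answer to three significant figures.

115000 km²

For Mercator, h = k = sec φ (a conformal cylindrical projection has a single point scale, 1/cos φ).
Areal scale = k² = sec²φ = 1/cos²(65.4°) = 1/0.4163² = 5.771.
Apparent area = 20000 × 5.771 ≈ 115000 km².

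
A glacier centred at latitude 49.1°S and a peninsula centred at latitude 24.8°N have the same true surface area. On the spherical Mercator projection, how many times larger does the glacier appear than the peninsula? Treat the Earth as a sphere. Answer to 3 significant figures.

Mercator is conformal with k = sec φ, so areal scale = k² = sec²φ.
At 49.1°: sec²(49.1°) = 1/0.6547² = 2.333.
At 24.8°: sec²(24.8°) = 1/0.9078² = 1.214.
Ratio = 2.333/1.214 = cos²(24.8°)/cos²(49.1°) ≈ 1.92.

1.92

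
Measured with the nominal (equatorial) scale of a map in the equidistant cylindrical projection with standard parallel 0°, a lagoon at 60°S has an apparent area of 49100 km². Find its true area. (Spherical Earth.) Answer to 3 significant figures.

Plate carrée maps x = Rλ, y = Rφ. The meridian scale is h = 1 and the parallel scale is k = 1/cos φ = sec φ.
Areal scale = h·k = 1 × sec φ; at 60°, h = 1.000, k = 2.000, so h·k = 2.000.
True area = apparent / (areal scale) = 49100 / 2.000 ≈ 24600 km².

24600 km²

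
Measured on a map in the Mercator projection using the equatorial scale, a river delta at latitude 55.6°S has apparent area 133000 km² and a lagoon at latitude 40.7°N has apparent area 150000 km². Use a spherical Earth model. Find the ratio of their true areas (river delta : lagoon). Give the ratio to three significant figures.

0.492

Since Mercator area scale is 1/cos²φ, the true area equals the apparent area multiplied by cos²φ.
True area of river delta: 133000 × cos²(55.6°) = 133000 × 0.3192 = 42450 km².
True area of lagoon: 150000 × cos²(40.7°) = 150000 × 0.5748 = 86220 km².
Ratio = 42450 / 86220 ≈ 0.492.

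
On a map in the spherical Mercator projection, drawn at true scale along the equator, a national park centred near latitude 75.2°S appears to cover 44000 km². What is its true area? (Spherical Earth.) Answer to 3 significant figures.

The Mercator projection is conformal; its linear scale factor is the same in every direction and equals sec φ = 1/cos φ.
Areal scale = k² = sec²φ = 1/cos²(75.2°) = 1/0.2554² = 15.33.
True area = apparent / (areal scale) = 44000 / 15.33 ≈ 2870 km².

2870 km²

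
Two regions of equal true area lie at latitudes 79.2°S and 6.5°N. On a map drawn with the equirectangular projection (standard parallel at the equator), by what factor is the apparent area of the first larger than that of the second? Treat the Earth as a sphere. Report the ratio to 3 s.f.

5.30

In the plate carrée (x = Rλ, y = Rφ), meridians are true-scale (h = 1) and parallels are stretched by k = sec φ.
Areal scale at 79.2°: h·k = 1.000 × 5.337 = 5.337.
Areal scale at 6.5°: h·k = 1.000 × 1.006 = 1.006.
Ratio = 5.337/1.006 ≈ 5.30.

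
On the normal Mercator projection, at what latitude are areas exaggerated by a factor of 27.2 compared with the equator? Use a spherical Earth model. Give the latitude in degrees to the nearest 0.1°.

78.9°

Mercator areal scale is sec²φ.
sec²φ = 27.2  ⇒  cos²φ = 0.03676  ⇒  cos φ = 0.1917.
φ = arccos(0.1917) ≈ 78.9°.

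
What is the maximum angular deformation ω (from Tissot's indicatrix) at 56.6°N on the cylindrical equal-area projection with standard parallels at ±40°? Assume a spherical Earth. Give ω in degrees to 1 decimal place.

37.2°

A cylindrical equal-area projection with standard parallel φ₀ has meridian scale h = cos φ / cos φ₀ and parallel scale k = cos φ₀ / cos φ (so areas are preserved, h·k = 1).
At 56.6°: h = 0.7186, k = 1.392; principal scales a = 1.392, b = 0.7186.
sin(ω/2) = (a − b)/(a + b) = 0.6730/2.110 = 0.3189, so ω = 2 arcsin(0.3189) ≈ 37.2°.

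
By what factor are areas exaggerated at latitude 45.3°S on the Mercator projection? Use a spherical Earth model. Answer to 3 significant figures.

For Mercator, h = k = sec φ (a conformal cylindrical projection has a single point scale, 1/cos φ).
Areal scale = k² = sec²φ = 1/cos²(45.3°) = 1/0.7034² = 2.021.

2.02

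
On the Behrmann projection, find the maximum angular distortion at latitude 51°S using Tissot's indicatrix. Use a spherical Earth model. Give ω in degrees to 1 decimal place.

36.0°

The Behrmann projection is cylindrical equal-area with φ₀ = 30°. A cylindrical equal-area projection with standard parallel φ₀ has meridian scale h = cos φ / cos φ₀ and parallel scale k = cos φ₀ / cos φ (so areas are preserved, h·k = 1).
At 51°: h = 0.7267, k = 1.376; principal scales a = 1.376, b = 0.7267.
sin(ω/2) = (a − b)/(a + b) = 0.6495/2.103 = 0.3089, so ω = 2 arcsin(0.3089) ≈ 36.0°.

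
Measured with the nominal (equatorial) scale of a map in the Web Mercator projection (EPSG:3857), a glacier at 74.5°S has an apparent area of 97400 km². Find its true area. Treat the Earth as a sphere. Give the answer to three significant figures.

The Mercator projection is conformal; its linear scale factor is the same in every direction and equals sec φ = 1/cos φ.
Areal scale = k² = sec²φ = 1/cos²(74.5°) = 1/0.2672² = 14.00.
True area = apparent / (areal scale) = 97400 / 14.00 ≈ 6960 km².

6960 km²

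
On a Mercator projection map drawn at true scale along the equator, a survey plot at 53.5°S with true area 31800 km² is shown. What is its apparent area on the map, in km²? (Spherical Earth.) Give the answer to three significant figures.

Mercator is conformal, so the point scale is isotropic: h = k = sec φ = 1/cos φ.
Areal scale = k² = sec²φ = 1/cos²(53.5°) = 1/0.5948² = 2.826.
Apparent area = 31800 × 2.826 ≈ 89900 km².

89900 km²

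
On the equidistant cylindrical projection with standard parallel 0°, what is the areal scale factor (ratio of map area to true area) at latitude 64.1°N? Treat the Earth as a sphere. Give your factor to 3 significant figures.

2.29

Plate carrée maps x = Rλ, y = Rφ. The meridian scale is h = 1 and the parallel scale is k = 1/cos φ = sec φ.
Areal scale = h·k = 1 × sec φ; at 64.1°, h = 1.000, k = 2.289, so h·k = 2.289.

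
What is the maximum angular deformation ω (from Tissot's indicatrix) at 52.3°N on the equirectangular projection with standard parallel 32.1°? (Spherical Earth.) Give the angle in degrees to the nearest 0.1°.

18.6°

The equidistant cylindrical projection with φ₀ = 32.1° has h = 1 (meridians true) and k = cos φ₀ / cos φ along parallels.
At 52.3°: h = 1.000, k = 1.385; principal scales a = 1.385, b = 1.000.
sin(ω/2) = (a − b)/(a + b) = 0.3853/2.385 = 0.1615, so ω = 2 arcsin(0.1615) ≈ 18.6°.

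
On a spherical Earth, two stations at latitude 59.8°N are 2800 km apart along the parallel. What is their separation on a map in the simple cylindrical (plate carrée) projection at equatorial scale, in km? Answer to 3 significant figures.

5570 km

In the plate carrée (x = Rλ, y = Rφ), meridians are true-scale (h = 1) and parallels are stretched by k = sec φ.
Along the parallel, k = sec 59.8° = 1/0.5030 = 1.988.
Map distance = 2800 × 1.988 ≈ 5570 km.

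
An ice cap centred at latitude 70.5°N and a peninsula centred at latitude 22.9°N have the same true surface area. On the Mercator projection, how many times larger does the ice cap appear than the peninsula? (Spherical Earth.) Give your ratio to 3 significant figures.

Mercator is conformal with k = sec φ, so areal scale = k² = sec²φ.
At 70.5°: sec²(70.5°) = 1/0.3338² = 8.974.
At 22.9°: sec²(22.9°) = 1/0.9212² = 1.178.
Ratio = 8.974/1.178 = cos²(22.9°)/cos²(70.5°) ≈ 7.62.

7.62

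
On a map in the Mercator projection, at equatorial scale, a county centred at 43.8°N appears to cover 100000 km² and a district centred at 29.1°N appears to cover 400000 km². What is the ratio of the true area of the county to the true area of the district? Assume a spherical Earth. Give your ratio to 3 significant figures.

On Mercator the areal scale is sec²φ, so true area = apparent × cos²φ.
True area of county: 100000 × cos²(43.8°) = 100000 × 0.5209 = 52090 km².
True area of district: 400000 × cos²(29.1°) = 400000 × 0.7635 = 305400 km².
Ratio = 52090 / 305400 ≈ 0.171.

0.171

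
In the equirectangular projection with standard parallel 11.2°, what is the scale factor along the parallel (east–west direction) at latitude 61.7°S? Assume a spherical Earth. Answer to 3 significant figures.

In the equirectangular projection with standard parallel φ₀ = 11.2° (x = Rλ cos φ₀, y = Rφ), meridians are true-scale (h = 1) and the parallel scale is k = cos φ₀ / cos φ.
k = cos 11.2° / cos 61.7° = 0.9810/0.4741 = 2.069.

2.07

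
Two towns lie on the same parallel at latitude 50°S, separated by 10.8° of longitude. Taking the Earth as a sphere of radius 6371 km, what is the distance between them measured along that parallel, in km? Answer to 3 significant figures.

772 km

Arc length along a parallel = R cos φ · Δλ (with Δλ in radians).
= 6371 × cos 50° × (10.8° × π/180) = 6371 × 0.6428 × 0.1885 ≈ 772 km.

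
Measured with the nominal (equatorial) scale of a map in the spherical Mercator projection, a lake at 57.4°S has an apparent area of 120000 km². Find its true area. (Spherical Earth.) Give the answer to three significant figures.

34800 km²

The Mercator projection is conformal; its linear scale factor is the same in every direction and equals sec φ = 1/cos φ.
Areal scale = k² = sec²φ = 1/cos²(57.4°) = 1/0.5388² = 3.445.
True area = apparent / (areal scale) = 120000 / 3.445 ≈ 34800 km².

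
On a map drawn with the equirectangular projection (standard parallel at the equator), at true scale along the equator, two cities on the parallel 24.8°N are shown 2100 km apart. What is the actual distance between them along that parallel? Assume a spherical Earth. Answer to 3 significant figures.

For the equirectangular projection with φ₀ = 0 (plate carrée), h = 1 along meridians and k = sec φ along parallels.
Along the parallel at 24.8°, map distances are exaggerated by k = sec 24.8° = 1.102.
True distance = 2100 / 1.102 = 2100 × cos 24.8° ≈ 1910 km.

1910 km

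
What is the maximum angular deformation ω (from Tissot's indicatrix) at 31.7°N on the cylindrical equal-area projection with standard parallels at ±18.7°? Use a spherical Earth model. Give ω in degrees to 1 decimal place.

12.3°

A cylindrical equal-area projection with standard parallel φ₀ has meridian scale h = cos φ / cos φ₀ and parallel scale k = cos φ₀ / cos φ (so areas are preserved, h·k = 1).
At 31.7°: h = 0.8982, k = 1.113; principal scales a = 1.113, b = 0.8982.
sin(ω/2) = (a − b)/(a + b) = 0.2151/2.012 = 0.1069, so ω = 2 arcsin(0.1069) ≈ 12.3°.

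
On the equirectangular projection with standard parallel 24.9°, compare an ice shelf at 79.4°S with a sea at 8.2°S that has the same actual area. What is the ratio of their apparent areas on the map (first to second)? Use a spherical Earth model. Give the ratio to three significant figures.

With standard parallel φ₀ = 24.9°, the equirectangular projection gives x = Rλ cos φ₀, y = Rφ, so h = 1 and k = cos 24.9° / cos φ.
Areal scale at 79.4°: h·k = 1.000 × 4.931 = 4.931.
Areal scale at 8.2°: h·k = 1.000 × 0.9164 = 0.9164.
Ratio = 4.931/0.9164 ≈ 5.38.

5.38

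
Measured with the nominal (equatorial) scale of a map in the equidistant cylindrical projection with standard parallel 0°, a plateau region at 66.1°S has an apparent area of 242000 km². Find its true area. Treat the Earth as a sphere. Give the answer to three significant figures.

For the equirectangular projection with φ₀ = 0 (plate carrée), h = 1 along meridians and k = sec φ along parallels.
Areal scale = h·k = 1 × sec φ; at 66.1°, h = 1.000, k = 2.468, so h·k = 2.468.
True area = apparent / (areal scale) = 242000 / 2.468 ≈ 98000 km².

98000 km²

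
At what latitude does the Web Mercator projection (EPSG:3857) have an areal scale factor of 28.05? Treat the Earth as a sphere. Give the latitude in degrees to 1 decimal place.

79.1°

Mercator areal scale is sec²φ.
sec²φ = 28.05  ⇒  cos²φ = 0.03565  ⇒  cos φ = 0.1888.
φ = arccos(0.1888) ≈ 79.1°.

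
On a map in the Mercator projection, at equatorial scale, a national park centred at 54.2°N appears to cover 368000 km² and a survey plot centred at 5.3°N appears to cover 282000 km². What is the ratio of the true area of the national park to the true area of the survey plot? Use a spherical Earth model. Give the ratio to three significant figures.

0.450

Since Mercator area scale is 1/cos²φ, the true area equals the apparent area multiplied by cos²φ.
True area of national park: 368000 × cos²(54.2°) = 368000 × 0.3422 = 125900 km².
True area of survey plot: 282000 × cos²(5.3°) = 282000 × 0.9915 = 279600 km².
Ratio = 125900 / 279600 ≈ 0.450.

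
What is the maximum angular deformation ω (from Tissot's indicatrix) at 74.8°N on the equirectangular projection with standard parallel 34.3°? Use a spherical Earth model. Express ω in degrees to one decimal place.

With standard parallel φ₀ = 34.3°, the equirectangular projection gives x = Rλ cos φ₀, y = Rφ, so h = 1 and k = cos 34.3° / cos φ.
At 74.8°: h = 1.000, k = 3.151; principal scales a = 3.151, b = 1.000.
sin(ω/2) = (a − b)/(a + b) = 2.151/4.151 = 0.5182, so ω = 2 arcsin(0.5182) ≈ 62.4°.

62.4°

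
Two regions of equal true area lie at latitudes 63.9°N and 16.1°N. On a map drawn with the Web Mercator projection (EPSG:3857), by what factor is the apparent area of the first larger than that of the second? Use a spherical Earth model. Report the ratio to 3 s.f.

4.77

On Mercator, area is exaggerated by sec²φ = 1/cos²φ.
At 63.9°: sec²(63.9°) = 1/0.4399² = 5.167.
At 16.1°: sec²(16.1°) = 1/0.9608² = 1.083.
Ratio = 5.167/1.083 = cos²(16.1°)/cos²(63.9°) ≈ 4.77.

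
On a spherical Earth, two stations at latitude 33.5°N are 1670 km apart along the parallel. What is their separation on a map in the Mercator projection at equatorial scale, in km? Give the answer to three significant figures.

Mercator is conformal, so the point scale is isotropic: h = k = sec φ = 1/cos φ.
Along the parallel, k = sec 33.5° = 1/0.8339 = 1.199.
Map distance = 1670 × 1.199 ≈ 2000 km.

2000 km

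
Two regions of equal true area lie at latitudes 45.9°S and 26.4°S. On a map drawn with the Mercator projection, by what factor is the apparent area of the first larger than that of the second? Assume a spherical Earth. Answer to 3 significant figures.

1.66

Mercator is conformal with k = sec φ, so areal scale = k² = sec²φ.
At 45.9°: sec²(45.9°) = 1/0.6959² = 2.065.
At 26.4°: sec²(26.4°) = 1/0.8957² = 1.246.
Ratio = 2.065/1.246 = cos²(26.4°)/cos²(45.9°) ≈ 1.66.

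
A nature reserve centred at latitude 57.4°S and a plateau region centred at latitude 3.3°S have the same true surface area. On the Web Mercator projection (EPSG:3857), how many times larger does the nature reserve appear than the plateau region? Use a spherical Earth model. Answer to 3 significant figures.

On Mercator, area is exaggerated by sec²φ = 1/cos²φ.
At 57.4°: sec²(57.4°) = 1/0.5388² = 3.445.
At 3.3°: sec²(3.3°) = 1/0.9983² = 1.003.
Ratio = 3.445/1.003 = cos²(3.3°)/cos²(57.4°) ≈ 3.43.

3.43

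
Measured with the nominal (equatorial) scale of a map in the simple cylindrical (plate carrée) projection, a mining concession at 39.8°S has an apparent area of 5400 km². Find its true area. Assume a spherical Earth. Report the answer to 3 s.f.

For the equirectangular projection with φ₀ = 0 (plate carrée), h = 1 along meridians and k = sec φ along parallels.
Areal scale = h·k = 1 × sec φ; at 39.8°, h = 1.000, k = 1.302, so h·k = 1.302.
True area = apparent / (areal scale) = 5400 / 1.302 ≈ 4150 km².

4150 km²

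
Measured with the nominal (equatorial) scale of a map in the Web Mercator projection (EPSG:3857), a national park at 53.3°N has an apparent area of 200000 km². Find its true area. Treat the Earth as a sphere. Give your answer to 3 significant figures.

The Mercator projection is conformal; its linear scale factor is the same in every direction and equals sec φ = 1/cos φ.
Areal scale = k² = sec²φ = 1/cos²(53.3°) = 1/0.5976² = 2.800.
True area = apparent / (areal scale) = 200000 / 2.800 ≈ 71400 km².

71400 km²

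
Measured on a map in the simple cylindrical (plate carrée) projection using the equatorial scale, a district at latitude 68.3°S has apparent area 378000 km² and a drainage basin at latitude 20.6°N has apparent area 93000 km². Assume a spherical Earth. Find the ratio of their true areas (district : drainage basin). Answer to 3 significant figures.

Plate carrée has h = 1 and k = sec φ, giving areal scale sec φ; true area = (apparent area) · cos φ.
True area of district: 378000 × cos(68.3°) = 378000 × 0.3697 = 139800 km².
True area of drainage basin: 93000 × cos(20.6°) = 93000 × 0.9361 = 87050 km².
Ratio = 139800 / 87050 ≈ 1.61.

1.61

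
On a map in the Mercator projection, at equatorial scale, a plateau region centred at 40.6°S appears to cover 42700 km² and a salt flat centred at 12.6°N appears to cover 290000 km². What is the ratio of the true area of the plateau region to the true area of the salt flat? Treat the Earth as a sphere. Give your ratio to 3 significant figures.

0.0891

On Mercator the areal scale is sec²φ, so true area = apparent × cos²φ.
True area of plateau region: 42700 × cos²(40.6°) = 42700 × 0.5765 = 24620 km².
True area of salt flat: 290000 × cos²(12.6°) = 290000 × 0.9524 = 276200 km².
Ratio = 24620 / 276200 ≈ 0.0891.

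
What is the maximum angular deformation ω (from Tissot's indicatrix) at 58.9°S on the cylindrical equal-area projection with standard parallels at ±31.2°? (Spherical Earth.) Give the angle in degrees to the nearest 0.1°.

55.5°

Cylindrical equal-area (φ₀ = 31.2°): h = cos φ / cos 31.2° along meridians, k = cos 31.2° / cos φ along parallels; h·k = 1.
At 58.9°: h = 0.6039, k = 1.656; principal scales a = 1.656, b = 0.6039.
sin(ω/2) = (a − b)/(a + b) = 1.052/2.260 = 0.4656, so ω = 2 arcsin(0.4656) ≈ 55.5°.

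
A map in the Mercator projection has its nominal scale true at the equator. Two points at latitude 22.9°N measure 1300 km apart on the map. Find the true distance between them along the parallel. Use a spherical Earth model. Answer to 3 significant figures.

1200 km

Mercator is conformal, so the point scale is isotropic: h = k = sec φ = 1/cos φ.
Along the parallel at 22.9°, map distances are exaggerated by k = sec 22.9° = 1.086.
True distance = 1300 / 1.086 = 1300 × cos 22.9° ≈ 1200 km.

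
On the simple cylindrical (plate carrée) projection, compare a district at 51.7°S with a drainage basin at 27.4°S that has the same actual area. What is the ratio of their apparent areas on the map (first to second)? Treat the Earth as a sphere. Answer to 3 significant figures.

1.43

Plate carrée maps x = Rλ, y = Rφ. The meridian scale is h = 1 and the parallel scale is k = 1/cos φ = sec φ.
Areal scale at 51.7°: h·k = 1.000 × 1.613 = 1.613.
Areal scale at 27.4°: h·k = 1.000 × 1.126 = 1.126.
Ratio = 1.613/1.126 ≈ 1.43.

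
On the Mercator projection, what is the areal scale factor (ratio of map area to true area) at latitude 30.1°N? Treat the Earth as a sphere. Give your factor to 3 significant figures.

1.34

For Mercator, h = k = sec φ (a conformal cylindrical projection has a single point scale, 1/cos φ).
Areal scale = k² = sec²φ = 1/cos²(30.1°) = 1/0.8652² = 1.336.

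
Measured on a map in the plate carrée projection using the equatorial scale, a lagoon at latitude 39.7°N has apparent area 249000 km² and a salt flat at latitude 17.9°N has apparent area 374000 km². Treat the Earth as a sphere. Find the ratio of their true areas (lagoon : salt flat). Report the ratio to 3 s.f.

Plate carrée has h = 1 and k = sec φ, giving areal scale sec φ; true area = (apparent area) · cos φ.
True area of lagoon: 249000 × cos(39.7°) = 249000 × 0.7694 = 191600 km².
True area of salt flat: 374000 × cos(17.9°) = 374000 × 0.9516 = 355900 km².
Ratio = 191600 / 355900 ≈ 0.538.

0.538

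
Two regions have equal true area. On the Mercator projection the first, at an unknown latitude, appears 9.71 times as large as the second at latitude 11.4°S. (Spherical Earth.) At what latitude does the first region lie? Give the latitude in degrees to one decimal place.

On Mercator, (apparent₁)/(apparent₂) = sec²φ₁ / sec²φ₂ when true areas are equal.
cos²φ₂ / cos²φ₁ = 9.71  ⇒  cos φ₁ = cos 11.4° / √9.71 = 0.9803/3.116 = 0.3146.
φ₁ = arccos(0.3146) ≈ 71.7°.

71.7°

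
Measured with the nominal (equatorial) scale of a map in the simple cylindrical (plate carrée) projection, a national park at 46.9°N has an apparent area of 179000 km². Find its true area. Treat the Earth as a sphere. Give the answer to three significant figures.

122000 km²

In the plate carrée (x = Rλ, y = Rφ), meridians are true-scale (h = 1) and parallels are stretched by k = sec φ.
Areal scale = h·k = 1 × sec φ; at 46.9°, h = 1.000, k = 1.464, so h·k = 1.464.
True area = apparent / (areal scale) = 179000 / 1.464 ≈ 122000 km².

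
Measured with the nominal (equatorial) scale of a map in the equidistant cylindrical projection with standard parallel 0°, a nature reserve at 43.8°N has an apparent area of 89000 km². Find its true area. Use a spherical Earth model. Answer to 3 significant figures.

In the plate carrée (x = Rλ, y = Rφ), meridians are true-scale (h = 1) and parallels are stretched by k = sec φ.
Areal scale = h·k = 1 × sec φ; at 43.8°, h = 1.000, k = 1.386, so h·k = 1.386.
True area = apparent / (areal scale) = 89000 / 1.386 ≈ 64200 km².

64200 km²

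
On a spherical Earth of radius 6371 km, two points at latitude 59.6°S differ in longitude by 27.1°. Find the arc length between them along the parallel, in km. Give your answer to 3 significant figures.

Arc length along a parallel = R cos φ · Δλ (with Δλ in radians).
= 6371 × cos 59.6° × (27.1° × π/180) = 6371 × 0.5060 × 0.4730 ≈ 1520 km.

1520 km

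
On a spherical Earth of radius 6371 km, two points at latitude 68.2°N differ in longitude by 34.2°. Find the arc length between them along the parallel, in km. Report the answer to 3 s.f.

1410 km

Arc length along a parallel = R cos φ · Δλ (with Δλ in radians).
= 6371 × cos 68.2° × (34.2° × π/180) = 6371 × 0.3714 × 0.5969 ≈ 1410 km.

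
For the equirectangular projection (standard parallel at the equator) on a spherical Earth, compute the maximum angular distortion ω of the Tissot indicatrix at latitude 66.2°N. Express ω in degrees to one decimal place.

50.3°

For the equirectangular projection with φ₀ = 0 (plate carrée), h = 1 along meridians and k = sec φ along parallels.
At 66.2°: h = 1.000, k = 2.478; principal scales a = 2.478, b = 1.000.
sin(ω/2) = (a − b)/(a + b) = 1.478/3.478 = 0.4250, so ω = 2 arcsin(0.4250) ≈ 50.3°.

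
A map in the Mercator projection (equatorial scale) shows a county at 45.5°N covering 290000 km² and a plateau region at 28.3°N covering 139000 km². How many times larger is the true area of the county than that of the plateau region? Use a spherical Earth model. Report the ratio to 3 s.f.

Since Mercator area scale is 1/cos²φ, the true area equals the apparent area multiplied by cos²φ.
True area of county: 290000 × cos²(45.5°) = 290000 × 0.4913 = 142500 km².
True area of plateau region: 139000 × cos²(28.3°) = 139000 × 0.7752 = 107800 km².
Ratio = 142500 / 107800 ≈ 1.32.

1.32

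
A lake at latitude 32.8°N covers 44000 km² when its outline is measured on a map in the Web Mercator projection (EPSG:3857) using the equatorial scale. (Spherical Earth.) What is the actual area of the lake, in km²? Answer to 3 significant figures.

Mercator is conformal, so the point scale is isotropic: h = k = sec φ = 1/cos φ.
Areal scale = k² = sec²φ = 1/cos²(32.8°) = 1/0.8406² = 1.415.
True area = apparent / (areal scale) = 44000 / 1.415 ≈ 31100 km².

31100 km²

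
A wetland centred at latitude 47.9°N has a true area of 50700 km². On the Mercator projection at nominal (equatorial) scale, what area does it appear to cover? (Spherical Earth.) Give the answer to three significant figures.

113000 km²

For Mercator, h = k = sec φ (a conformal cylindrical projection has a single point scale, 1/cos φ).
Areal scale = k² = sec²φ = 1/cos²(47.9°) = 1/0.6704² = 2.225.
Apparent area = 50700 × 2.225 ≈ 113000 km².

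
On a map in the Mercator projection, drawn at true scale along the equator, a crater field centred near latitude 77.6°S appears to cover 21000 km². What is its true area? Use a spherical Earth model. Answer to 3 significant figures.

The Mercator projection is conformal; its linear scale factor is the same in every direction and equals sec φ = 1/cos φ.
Areal scale = k² = sec²φ = 1/cos²(77.6°) = 1/0.2147² = 21.69.
True area = apparent / (areal scale) = 21000 / 21.69 ≈ 968 km².

968 km²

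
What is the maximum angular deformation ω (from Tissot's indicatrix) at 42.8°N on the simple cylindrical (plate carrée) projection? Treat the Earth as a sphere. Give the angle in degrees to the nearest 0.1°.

In the plate carrée (x = Rλ, y = Rφ), meridians are true-scale (h = 1) and parallels are stretched by k = sec φ.
At 42.8°: h = 1.000, k = 1.363; principal scales a = 1.363, b = 1.000.
sin(ω/2) = (a − b)/(a + b) = 0.3629/2.363 = 0.1536, so ω = 2 arcsin(0.1536) ≈ 17.7°.

17.7°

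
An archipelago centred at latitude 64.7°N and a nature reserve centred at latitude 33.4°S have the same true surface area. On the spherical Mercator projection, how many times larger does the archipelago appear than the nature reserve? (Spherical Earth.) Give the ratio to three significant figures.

3.82

Mercator areal scale is sec²φ.
At 64.7°: sec²(64.7°) = 1/0.4274² = 5.475.
At 33.4°: sec²(33.4°) = 1/0.8348² = 1.435.
Ratio = 5.475/1.435 = cos²(33.4°)/cos²(64.7°) ≈ 3.82.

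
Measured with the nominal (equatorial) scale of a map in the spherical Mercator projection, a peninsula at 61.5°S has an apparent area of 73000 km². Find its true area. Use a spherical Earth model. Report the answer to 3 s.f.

16600 km²

For Mercator, h = k = sec φ (a conformal cylindrical projection has a single point scale, 1/cos φ).
Areal scale = k² = sec²φ = 1/cos²(61.5°) = 1/0.4772² = 4.392.
True area = apparent / (areal scale) = 73000 / 4.392 ≈ 16600 km².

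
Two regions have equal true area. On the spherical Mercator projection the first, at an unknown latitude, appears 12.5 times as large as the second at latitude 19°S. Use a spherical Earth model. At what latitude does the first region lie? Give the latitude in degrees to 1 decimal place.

74.5°

Mercator areal scale is sec²φ, so apparent-area ratio = sec²φ₁ / sec²φ₂ = cos²φ₂ / cos²φ₁.
cos²φ₂ / cos²φ₁ = 12.5  ⇒  cos φ₁ = cos 19° / √12.5 = 0.9455/3.536 = 0.2674.
φ₁ = arccos(0.2674) ≈ 74.5°.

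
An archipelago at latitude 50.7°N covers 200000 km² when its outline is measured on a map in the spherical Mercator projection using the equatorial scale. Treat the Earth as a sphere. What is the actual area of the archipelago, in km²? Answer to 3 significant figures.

For Mercator, h = k = sec φ (a conformal cylindrical projection has a single point scale, 1/cos φ).
Areal scale = k² = sec²φ = 1/cos²(50.7°) = 1/0.6334² = 2.493.
True area = apparent / (areal scale) = 200000 / 2.493 ≈ 80200 km².

80200 km²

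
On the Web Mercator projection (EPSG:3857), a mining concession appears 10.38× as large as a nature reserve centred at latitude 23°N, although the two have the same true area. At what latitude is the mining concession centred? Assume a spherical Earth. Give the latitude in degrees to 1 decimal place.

Mercator areal scale is sec²φ, so apparent-area ratio = sec²φ₁ / sec²φ₂ = cos²φ₂ / cos²φ₁.
cos²φ₂ / cos²φ₁ = 10.38  ⇒  cos φ₁ = cos 23° / √10.38 = 0.9205/3.222 = 0.2857.
φ₁ = arccos(0.2857) ≈ 73.4°.

73.4°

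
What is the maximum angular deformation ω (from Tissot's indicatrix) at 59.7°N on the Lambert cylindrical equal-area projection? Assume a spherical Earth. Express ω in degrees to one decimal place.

The Lambert cylindrical equal-area projection is the cylindrical equal-area projection with its standard parallel at the equator (φ₀ = 0). For cylindrical equal-area with standard parallel φ₀, h = cos φ / cos φ₀ and k = cos φ₀ / cos φ, so h·k = 1.
At 59.7°: h = 0.5045, k = 1.982; principal scales a = 1.982, b = 0.5045.
sin(ω/2) = (a − b)/(a + b) = 1.478/2.487 = 0.5942, so ω = 2 arcsin(0.5942) ≈ 72.9°.

72.9°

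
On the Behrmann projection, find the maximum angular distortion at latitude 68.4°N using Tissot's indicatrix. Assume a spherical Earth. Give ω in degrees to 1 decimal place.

87.9°

Behrmann is a cylindrical equal-area projection with standard parallels at ±30°. A cylindrical equal-area projection with standard parallel φ₀ has meridian scale h = cos φ / cos φ₀ and parallel scale k = cos φ₀ / cos φ (so areas are preserved, h·k = 1).
At 68.4°: h = 0.4251, k = 2.353; principal scales a = 2.353, b = 0.4251.
sin(ω/2) = (a − b)/(a + b) = 1.927/2.778 = 0.6939, so ω = 2 arcsin(0.6939) ≈ 87.9°.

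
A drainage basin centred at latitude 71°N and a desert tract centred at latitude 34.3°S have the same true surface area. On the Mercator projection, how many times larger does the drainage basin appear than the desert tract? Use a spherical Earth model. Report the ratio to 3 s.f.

Mercator areal scale is sec²φ.
At 71°: sec²(71°) = 1/0.3256² = 9.434.
At 34.3°: sec²(34.3°) = 1/0.8261² = 1.465.
Ratio = 9.434/1.465 = cos²(34.3°)/cos²(71°) ≈ 6.44.

6.44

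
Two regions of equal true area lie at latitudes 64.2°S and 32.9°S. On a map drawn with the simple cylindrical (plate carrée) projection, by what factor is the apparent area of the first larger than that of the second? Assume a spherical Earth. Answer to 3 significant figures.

1.93

Plate carrée maps x = Rλ, y = Rφ. The meridian scale is h = 1 and the parallel scale is k = 1/cos φ = sec φ.
Areal scale at 64.2°: h·k = 1.000 × 2.298 = 2.298.
Areal scale at 32.9°: h·k = 1.000 × 1.191 = 1.191.
Ratio = 2.298/1.191 ≈ 1.93.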